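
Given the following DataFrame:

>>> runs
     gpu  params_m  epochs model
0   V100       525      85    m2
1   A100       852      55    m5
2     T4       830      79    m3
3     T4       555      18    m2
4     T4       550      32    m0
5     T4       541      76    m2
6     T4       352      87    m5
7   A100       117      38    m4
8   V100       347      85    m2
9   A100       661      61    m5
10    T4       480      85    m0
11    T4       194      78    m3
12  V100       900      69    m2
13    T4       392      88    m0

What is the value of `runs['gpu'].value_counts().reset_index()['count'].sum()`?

14

value_counts of gpu:
gpu
T4      8
V100    3
A100    3
Name: count, dtype: int64
reset_index():
    gpu  count
0    T4      8
1  V100      3
2  A100      3
Finally, sum of column 'count' = 14.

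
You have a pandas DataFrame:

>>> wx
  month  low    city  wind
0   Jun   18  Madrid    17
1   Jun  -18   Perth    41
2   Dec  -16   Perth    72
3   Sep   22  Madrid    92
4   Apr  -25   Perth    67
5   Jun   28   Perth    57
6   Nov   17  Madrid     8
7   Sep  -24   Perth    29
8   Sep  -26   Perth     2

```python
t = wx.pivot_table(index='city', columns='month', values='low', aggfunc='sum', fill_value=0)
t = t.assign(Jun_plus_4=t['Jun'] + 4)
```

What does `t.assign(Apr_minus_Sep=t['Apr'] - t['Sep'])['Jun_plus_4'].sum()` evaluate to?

pivot: rows=city, cols=month, sum(low):
month   Apr  Dec  Jun  Nov  Sep
city                           
Madrid    0    0   18   17   22
Perth   -25  -16   10    0  -50
add column Jun_plus_4 = t['Jun'] + 4:
month   Apr  Dec  Jun  Nov  Sep  Jun_plus_4
city                                       
Madrid    0    0   18   17   22          22
Perth   -25  -16   10    0  -50          14
add column Apr_minus_Sep = t['Apr'] - t['Sep']:
month   Apr  Dec  Jun  Nov  Sep  Jun_plus_4  Apr_minus_Sep
city                                                      
Madrid    0    0   18   17   22          22            -22
Perth   -25  -16   10    0  -50          14             25
Then the sum of column 'Jun_plus_4': 36

36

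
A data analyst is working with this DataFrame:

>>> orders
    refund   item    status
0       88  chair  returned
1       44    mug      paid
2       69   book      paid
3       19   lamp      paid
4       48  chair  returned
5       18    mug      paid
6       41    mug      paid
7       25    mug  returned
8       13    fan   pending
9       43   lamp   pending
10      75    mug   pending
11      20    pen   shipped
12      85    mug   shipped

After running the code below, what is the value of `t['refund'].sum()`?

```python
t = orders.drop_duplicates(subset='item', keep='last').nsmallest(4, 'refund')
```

drop duplicate item (keep=last):
    refund   item    status
2       69   book      paid
4       48  chair  returned
8       13    fan   pending
9       43   lamp   pending
11      20    pen   shipped
12      85    mug   shipped
take 4 rows with smallest refund:
    refund   item    status
8       13    fan   pending
11      20    pen   shipped
9       43   lamp   pending
4       48  chair  returned

124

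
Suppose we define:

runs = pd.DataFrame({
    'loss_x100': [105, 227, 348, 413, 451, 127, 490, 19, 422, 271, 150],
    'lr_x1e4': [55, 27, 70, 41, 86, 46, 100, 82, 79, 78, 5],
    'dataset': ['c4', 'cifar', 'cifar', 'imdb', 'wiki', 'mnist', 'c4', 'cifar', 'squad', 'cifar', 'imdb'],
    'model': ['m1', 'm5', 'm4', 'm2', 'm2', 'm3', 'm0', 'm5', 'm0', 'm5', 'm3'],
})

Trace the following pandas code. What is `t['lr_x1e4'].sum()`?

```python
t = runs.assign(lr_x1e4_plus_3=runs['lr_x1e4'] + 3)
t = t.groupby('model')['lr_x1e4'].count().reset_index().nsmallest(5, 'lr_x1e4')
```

add column lr_x1e4_plus_3 = runs['lr_x1e4'] + 3:
    loss_x100  lr_x1e4 dataset model  lr_x1e4_plus_3
0         105       55      c4    m1              58
1         227       27   cifar    m5              30
2         348       70   cifar    m4              73
3         413       41    imdb    m2              44
4         451       86    wiki    m2              89
5         127       46   mnist    m3              49
6         490      100      c4    m0             103
7          19       82   cifar    m5              85
8         422       79   squad    m0              82
9         271       78   cifar    m5              81
10        150        5    imdb    m3               8
group by model, count of lr_x1e4:
model
m0    2
m1    1
m2    2
m3    2
m4    1
m5    3
Name: lr_x1e4, dtype: int64
reset_index():
  model  lr_x1e4
0    m0        2
1    m1        1
2    m2        2
3    m3        2
4    m4        1
5    m5        3
take 5 rows with smallest lr_x1e4:
  model  lr_x1e4
1    m1        1
4    m4        1
0    m0        2
2    m2        2
3    m3        2
Finally, sum of column 'lr_x1e4' = 8.

8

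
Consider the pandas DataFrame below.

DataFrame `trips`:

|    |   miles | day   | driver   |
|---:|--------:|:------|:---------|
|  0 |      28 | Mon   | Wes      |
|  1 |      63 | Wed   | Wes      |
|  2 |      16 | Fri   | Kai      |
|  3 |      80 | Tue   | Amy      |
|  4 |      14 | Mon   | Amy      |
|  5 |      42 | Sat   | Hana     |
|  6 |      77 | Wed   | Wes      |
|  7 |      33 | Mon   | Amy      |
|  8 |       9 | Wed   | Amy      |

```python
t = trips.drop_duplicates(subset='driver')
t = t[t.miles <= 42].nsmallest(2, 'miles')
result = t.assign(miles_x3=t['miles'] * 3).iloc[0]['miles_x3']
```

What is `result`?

drop duplicate driver (keep=first):
   miles  day driver
0     28  Mon    Wes
2     16  Fri    Kai
3     80  Tue    Amy
5     42  Sat   Hana
filter rows where miles <= 42:
   miles  day driver
0     28  Mon    Wes
2     16  Fri    Kai
5     42  Sat   Hana
take 2 rows with smallest miles:
   miles  day driver
2     16  Fri    Kai
0     28  Mon    Wes
add column miles_x3 = t['miles'] * 3:
   miles  day driver  miles_x3
2     16  Fri    Kai        48
0     28  Mon    Wes        84
value at position 0, column 'miles_x3' → 48

48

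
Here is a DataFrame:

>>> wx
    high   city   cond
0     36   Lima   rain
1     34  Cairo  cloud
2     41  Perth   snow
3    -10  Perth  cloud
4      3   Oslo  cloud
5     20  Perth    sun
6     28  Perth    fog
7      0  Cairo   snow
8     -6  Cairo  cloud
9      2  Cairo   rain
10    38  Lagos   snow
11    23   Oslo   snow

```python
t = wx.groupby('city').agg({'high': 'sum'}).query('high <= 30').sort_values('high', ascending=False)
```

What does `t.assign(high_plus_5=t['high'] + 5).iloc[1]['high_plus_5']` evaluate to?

group by city, sum of high:
       high
city       
Cairo    30
Lagos    38
Lima     36
Oslo     26
Perth    79
filter rows where high <= 30:
       high
city       
Cairo    30
Oslo     26
sort by high descending:
       high
city       
Cairo    30
Oslo     26
add column high_plus_5 = t['high'] + 5:
       high  high_plus_5
city                    
Cairo    30           35
Oslo     26           31
value at position 1, column 'high_plus_5' → 31

31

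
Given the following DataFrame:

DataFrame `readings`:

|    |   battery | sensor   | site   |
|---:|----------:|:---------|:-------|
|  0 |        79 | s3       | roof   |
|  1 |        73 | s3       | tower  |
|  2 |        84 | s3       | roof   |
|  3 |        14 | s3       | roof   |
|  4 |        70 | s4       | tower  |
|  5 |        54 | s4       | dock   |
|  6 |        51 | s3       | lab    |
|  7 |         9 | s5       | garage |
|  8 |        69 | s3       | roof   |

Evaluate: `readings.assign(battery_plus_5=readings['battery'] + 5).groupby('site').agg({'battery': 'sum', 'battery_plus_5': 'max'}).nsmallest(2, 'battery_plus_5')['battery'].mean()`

add column battery_plus_5 = readings['battery'] + 5:
   battery sensor    site  battery_plus_5
0       79     s3    roof              84
1       73     s3   tower              78
2       84     s3    roof              89
3       14     s3    roof              19
4       70     s4   tower              75
5       54     s4    dock              59
6       51     s3     lab              56
7        9     s5  garage              14
8       69     s3    roof              74
group by site: sum(battery), max(battery_plus_5):
        battery  battery_plus_5
site                           
dock         54              59
garage        9              14
lab          51              56
roof        246              89
tower       143              78
take 2 rows with smallest battery_plus_5:
        battery  battery_plus_5
site                           
garage        9              14
lab          51              56
Hence 30.0.

30.0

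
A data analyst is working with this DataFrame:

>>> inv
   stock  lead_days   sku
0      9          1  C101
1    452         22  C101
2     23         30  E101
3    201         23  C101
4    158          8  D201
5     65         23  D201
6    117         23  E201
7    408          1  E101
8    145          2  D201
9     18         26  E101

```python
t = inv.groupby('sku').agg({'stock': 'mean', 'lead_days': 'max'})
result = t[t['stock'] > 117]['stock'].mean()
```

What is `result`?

164.333333333

group by sku: mean(stock), max(lead_days):
           stock  lead_days
sku                        
C101  220.666667         23
D201  122.666667         23
E101  149.666667         30
E201  117.000000         23
filter rows where stock > 117:
           stock  lead_days
sku                        
C101  220.666667         23
D201  122.666667         23
E101  149.666667         30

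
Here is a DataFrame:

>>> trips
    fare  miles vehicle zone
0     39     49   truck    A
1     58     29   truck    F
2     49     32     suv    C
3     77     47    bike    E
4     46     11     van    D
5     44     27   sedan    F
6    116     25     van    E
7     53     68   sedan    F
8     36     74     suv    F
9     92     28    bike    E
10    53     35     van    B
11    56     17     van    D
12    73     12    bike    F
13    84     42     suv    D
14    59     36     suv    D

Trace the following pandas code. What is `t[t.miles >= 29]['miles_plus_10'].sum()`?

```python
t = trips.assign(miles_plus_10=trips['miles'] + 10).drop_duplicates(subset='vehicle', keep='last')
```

163

add column miles_plus_10 = trips['miles'] + 10:
    fare  miles vehicle zone  miles_plus_10
0     39     49   truck    A             59
1     58     29   truck    F             39
2     49     32     suv    C             42
3     77     47    bike    E             57
4     46     11     van    D             21
5     44     27   sedan    F             37
6    116     25     van    E             35
7     53     68   sedan    F             78
8     36     74     suv    F             84
9     92     28    bike    E             38
10    53     35     van    B             45
11    56     17     van    D             27
12    73     12    bike    F             22
13    84     42     suv    D             52
14    59     36     suv    D             46
drop duplicate vehicle (keep=last):
    fare  miles vehicle zone  miles_plus_10
1     58     29   truck    F             39
7     53     68   sedan    F             78
11    56     17     van    D             27
12    73     12    bike    F             22
14    59     36     suv    D             46
filter rows where miles >= 29:
    fare  miles vehicle zone  miles_plus_10
1     58     29   truck    F             39
7     53     68   sedan    F             78
14    59     36     suv    D             46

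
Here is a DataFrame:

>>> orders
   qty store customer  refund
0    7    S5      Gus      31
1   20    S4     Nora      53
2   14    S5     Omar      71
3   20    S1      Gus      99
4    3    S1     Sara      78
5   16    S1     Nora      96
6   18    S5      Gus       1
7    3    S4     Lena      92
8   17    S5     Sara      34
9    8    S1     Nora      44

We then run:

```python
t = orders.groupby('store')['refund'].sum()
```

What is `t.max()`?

group by store, sum of refund:
store
S1    317
S4    145
S5    137
Name: refund, dtype: int64
The max of the resulting series is 317.

317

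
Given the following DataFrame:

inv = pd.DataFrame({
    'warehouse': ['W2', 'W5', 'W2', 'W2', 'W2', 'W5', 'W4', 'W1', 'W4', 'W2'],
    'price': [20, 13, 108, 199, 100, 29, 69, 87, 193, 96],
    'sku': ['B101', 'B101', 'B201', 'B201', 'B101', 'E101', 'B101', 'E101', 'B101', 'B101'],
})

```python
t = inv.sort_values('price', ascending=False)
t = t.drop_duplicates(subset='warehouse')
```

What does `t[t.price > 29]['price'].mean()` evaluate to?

159.666666667

sort by price descending:
  warehouse  price   sku
3        W2    199  B201
8        W4    193  B101
2        W2    108  B201
4        W2    100  B101
9        W2     96  B101
7        W1     87  E101
6        W4     69  B101
5        W5     29  E101
0        W2     20  B101
1        W5     13  B101
drop duplicate warehouse (keep=first):
  warehouse  price   sku
3        W2    199  B201
8        W4    193  B101
7        W1     87  E101
5        W5     29  E101
filter rows where price > 29:
  warehouse  price   sku
3        W2    199  B201
8        W4    193  B101
7        W1     87  E101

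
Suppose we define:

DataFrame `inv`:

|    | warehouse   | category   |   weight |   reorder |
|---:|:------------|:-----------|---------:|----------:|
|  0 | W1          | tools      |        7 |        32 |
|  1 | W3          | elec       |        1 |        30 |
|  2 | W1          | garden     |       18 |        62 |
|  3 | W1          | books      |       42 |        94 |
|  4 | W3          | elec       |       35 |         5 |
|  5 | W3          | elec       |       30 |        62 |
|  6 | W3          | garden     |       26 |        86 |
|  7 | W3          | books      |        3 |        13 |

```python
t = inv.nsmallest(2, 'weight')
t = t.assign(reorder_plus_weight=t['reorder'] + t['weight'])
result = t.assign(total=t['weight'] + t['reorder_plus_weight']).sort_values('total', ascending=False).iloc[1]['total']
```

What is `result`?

take 2 rows with smallest weight:
  warehouse category  weight  reorder
1        W3     elec       1       30
7        W3    books       3       13
add column reorder_plus_weight = t['reorder'] + t['weight']:
  warehouse category  weight  reorder  reorder_plus_weight
1        W3     elec       1       30                   31
7        W3    books       3       13                   16
add column total = t['weight'] + t['reorder_plus_weight']:
  warehouse category  weight  reorder  reorder_plus_weight  total
1        W3     elec       1       30                   31     32
7        W3    books       3       13                   16     19
sort by total descending:
  warehouse category  weight  reorder  reorder_plus_weight  total
1        W3     elec       1       30                   31     32
7        W3    books       3       13                   16     19

19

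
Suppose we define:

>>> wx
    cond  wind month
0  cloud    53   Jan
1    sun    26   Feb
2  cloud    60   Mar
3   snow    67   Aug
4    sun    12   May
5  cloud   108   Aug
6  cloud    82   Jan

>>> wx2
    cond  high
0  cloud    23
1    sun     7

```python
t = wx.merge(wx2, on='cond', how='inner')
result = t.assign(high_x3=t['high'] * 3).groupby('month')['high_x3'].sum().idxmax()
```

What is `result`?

merge on 'cond' (how='inner') → 6 rows:
    cond  wind month  high
0  cloud    53   Jan    23
1    sun    26   Feb     7
2  cloud    60   Mar    23
3    sun    12   May     7
4  cloud   108   Aug    23
5  cloud    82   Jan    23
add column high_x3 = t['high'] * 3:
    cond  wind month  high  high_x3
0  cloud    53   Jan    23       69
1    sun    26   Feb     7       21
2  cloud    60   Mar    23       69
3    sun    12   May     7       21
4  cloud   108   Aug    23       69
5  cloud    82   Jan    23       69
group by month, sum of high_x3:
month
Aug     69
Feb     21
Jan    138
Mar     69
May     21
Name: high_x3, dtype: int64

Jan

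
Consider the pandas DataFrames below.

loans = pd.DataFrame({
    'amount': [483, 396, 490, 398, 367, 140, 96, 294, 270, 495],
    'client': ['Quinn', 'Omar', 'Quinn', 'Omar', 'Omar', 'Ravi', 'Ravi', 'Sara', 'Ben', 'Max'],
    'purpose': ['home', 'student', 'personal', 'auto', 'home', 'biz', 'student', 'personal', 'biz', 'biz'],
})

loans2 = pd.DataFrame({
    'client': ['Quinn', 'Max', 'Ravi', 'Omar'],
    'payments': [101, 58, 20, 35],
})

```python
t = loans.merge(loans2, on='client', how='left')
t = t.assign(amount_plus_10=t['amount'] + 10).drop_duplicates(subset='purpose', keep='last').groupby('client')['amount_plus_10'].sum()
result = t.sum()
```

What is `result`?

1700

merge on 'client' (how='left') → 10 rows:
   amount client   purpose  payments
0     483  Quinn      home     101.0
1     396   Omar   student      35.0
2     490  Quinn  personal     101.0
3     398   Omar      auto      35.0
4     367   Omar      home      35.0
5     140   Ravi       biz      20.0
6      96   Ravi   student      20.0
7     294   Sara  personal       NaN
8     270    Ben       biz       NaN
9     495    Max       biz      58.0
add column amount_plus_10 = t['amount'] + 10:
   amount client   purpose  payments  amount_plus_10
0     483  Quinn      home     101.0             493
1     396   Omar   student      35.0             406
2     490  Quinn  personal     101.0             500
3     398   Omar      auto      35.0             408
4     367   Omar      home      35.0             377
5     140   Ravi       biz      20.0             150
6      96   Ravi   student      20.0             106
7     294   Sara  personal       NaN             304
8     270    Ben       biz       NaN             280
9     495    Max       biz      58.0             505
drop duplicate purpose (keep=last):
   amount client   purpose  payments  amount_plus_10
3     398   Omar      auto      35.0             408
4     367   Omar      home      35.0             377
6      96   Ravi   student      20.0             106
7     294   Sara  personal       NaN             304
9     495    Max       biz      58.0             505
group by client, sum of amount_plus_10:
client
Max     505
Omar    785
Ravi    106
Sara    304
Name: amount_plus_10, dtype: int64
Finally, sum of the resulting series = 1700.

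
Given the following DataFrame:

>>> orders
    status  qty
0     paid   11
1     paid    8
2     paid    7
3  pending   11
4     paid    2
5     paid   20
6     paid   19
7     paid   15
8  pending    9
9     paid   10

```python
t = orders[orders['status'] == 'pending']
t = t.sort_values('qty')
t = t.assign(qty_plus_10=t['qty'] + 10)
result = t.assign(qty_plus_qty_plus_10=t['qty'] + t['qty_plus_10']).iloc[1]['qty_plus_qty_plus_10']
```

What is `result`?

filter rows where status == 'pending':
    status  qty
3  pending   11
8  pending    9
sort by qty:
    status  qty
8  pending    9
3  pending   11
add column qty_plus_10 = t['qty'] + 10:
    status  qty  qty_plus_10
8  pending    9           19
3  pending   11           21
add column qty_plus_qty_plus_10 = t['qty'] + t['qty_plus_10']:
    status  qty  qty_plus_10  qty_plus_qty_plus_10
8  pending    9           19                    28
3  pending   11           21                    32
So iloc[1]['qty_plus_qty_plus_10'] = 32.

32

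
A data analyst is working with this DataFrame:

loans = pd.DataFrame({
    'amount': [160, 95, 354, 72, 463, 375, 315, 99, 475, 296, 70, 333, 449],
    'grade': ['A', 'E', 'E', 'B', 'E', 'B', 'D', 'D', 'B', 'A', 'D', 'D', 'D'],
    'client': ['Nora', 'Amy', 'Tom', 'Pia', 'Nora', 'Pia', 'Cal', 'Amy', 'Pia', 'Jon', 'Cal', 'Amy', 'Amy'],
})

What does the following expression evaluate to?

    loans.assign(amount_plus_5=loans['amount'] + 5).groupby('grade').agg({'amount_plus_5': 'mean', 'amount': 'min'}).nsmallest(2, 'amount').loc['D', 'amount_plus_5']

add column amount_plus_5 = loans['amount'] + 5:
    amount grade client  amount_plus_5
0      160     A   Nora            165
1       95     E    Amy            100
2      354     E    Tom            359
3       72     B    Pia             77
4      463     E   Nora            468
5      375     B    Pia            380
6      315     D    Cal            320
7       99     D    Amy            104
8      475     B    Pia            480
9      296     A    Jon            301
10      70     D    Cal             75
11     333     D    Amy            338
12     449     D    Amy            454
group by grade: mean(amount_plus_5), min(amount):
       amount_plus_5  amount
grade                       
A         233.000000     160
B         312.333333      72
D         258.200000      70
E         309.000000      95
take 2 rows with smallest amount:
       amount_plus_5  amount
grade                       
D         258.200000      70
B         312.333333      72
So loc['D', 'amount_plus_5'] = 258.2.

258.2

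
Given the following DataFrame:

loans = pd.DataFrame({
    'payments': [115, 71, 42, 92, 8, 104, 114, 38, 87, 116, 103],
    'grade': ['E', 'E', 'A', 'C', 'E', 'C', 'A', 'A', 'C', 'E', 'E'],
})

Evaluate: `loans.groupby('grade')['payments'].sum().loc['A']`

group by grade, sum of payments:
grade
A    194
C    283
E    413
Name: payments, dtype: int64

194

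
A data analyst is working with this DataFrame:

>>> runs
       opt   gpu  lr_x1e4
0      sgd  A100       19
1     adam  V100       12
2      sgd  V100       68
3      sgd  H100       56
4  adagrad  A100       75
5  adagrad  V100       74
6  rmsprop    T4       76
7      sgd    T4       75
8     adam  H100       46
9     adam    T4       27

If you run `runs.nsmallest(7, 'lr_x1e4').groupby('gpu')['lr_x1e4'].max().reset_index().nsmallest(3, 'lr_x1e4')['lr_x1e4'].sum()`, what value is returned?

take 7 rows with smallest lr_x1e4:
       opt   gpu  lr_x1e4
1     adam  V100       12
0      sgd  A100       19
9     adam    T4       27
8     adam  H100       46
3      sgd  H100       56
2      sgd  V100       68
5  adagrad  V100       74
group by gpu, max of lr_x1e4:
gpu
A100    19
H100    56
T4      27
V100    74
Name: lr_x1e4, dtype: int64
reset_index():
    gpu  lr_x1e4
0  A100       19
1  H100       56
2    T4       27
3  V100       74
take 3 rows with smallest lr_x1e4:
    gpu  lr_x1e4
0  A100       19
2    T4       27
1  H100       56

102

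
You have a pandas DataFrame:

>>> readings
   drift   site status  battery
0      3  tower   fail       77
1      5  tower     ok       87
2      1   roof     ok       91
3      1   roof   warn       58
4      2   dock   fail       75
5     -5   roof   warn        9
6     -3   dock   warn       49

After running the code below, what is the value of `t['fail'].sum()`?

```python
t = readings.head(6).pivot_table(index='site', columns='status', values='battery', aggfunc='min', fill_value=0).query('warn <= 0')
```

take first 6 rows:
   drift   site status  battery
0      3  tower   fail       77
1      5  tower     ok       87
2      1   roof     ok       91
3      1   roof   warn       58
4      2   dock   fail       75
5     -5   roof   warn        9
pivot: rows=site, cols=status, min(battery):
status  fail  ok  warn
site                  
dock      75   0     0
roof       0  91     9
tower     77  87     0
filter rows where warn <= 0:
status  fail  ok  warn
site                  
dock      75   0     0
tower     77  87     0

152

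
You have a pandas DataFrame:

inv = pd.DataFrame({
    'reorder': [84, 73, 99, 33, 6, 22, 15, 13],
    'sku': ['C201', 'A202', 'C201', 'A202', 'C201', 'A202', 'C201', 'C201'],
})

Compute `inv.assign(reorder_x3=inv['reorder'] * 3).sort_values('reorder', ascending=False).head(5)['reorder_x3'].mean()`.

add column reorder_x3 = inv['reorder'] * 3:
   reorder   sku  reorder_x3
0       84  C201         252
1       73  A202         219
2       99  C201         297
3       33  A202          99
4        6  C201          18
5       22  A202          66
6       15  C201          45
7       13  C201          39
sort by reorder descending:
   reorder   sku  reorder_x3
2       99  C201         297
0       84  C201         252
1       73  A202         219
3       33  A202          99
5       22  A202          66
6       15  C201          45
7       13  C201          39
4        6  C201          18
take first 5 rows:
   reorder   sku  reorder_x3
2       99  C201         297
0       84  C201         252
1       73  A202         219
3       33  A202          99
5       22  A202          66
mean of column 'reorder_x3' → 186.6

186.6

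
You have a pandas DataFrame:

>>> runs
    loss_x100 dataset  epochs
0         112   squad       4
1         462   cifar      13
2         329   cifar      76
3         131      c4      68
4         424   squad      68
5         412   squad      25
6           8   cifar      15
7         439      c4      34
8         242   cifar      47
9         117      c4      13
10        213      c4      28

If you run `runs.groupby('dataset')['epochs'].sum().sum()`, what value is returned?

group by dataset, sum of epochs:
dataset
c4       143
cifar    151
squad     97
Name: epochs, dtype: int64

391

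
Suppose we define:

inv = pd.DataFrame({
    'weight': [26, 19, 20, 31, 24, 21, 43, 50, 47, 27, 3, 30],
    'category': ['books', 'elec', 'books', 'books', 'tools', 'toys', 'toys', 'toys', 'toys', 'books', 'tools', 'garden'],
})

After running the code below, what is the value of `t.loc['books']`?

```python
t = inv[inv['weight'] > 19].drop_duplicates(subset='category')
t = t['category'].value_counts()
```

1

filter rows where weight > 19:
    weight category
0       26    books
2       20    books
3       31    books
4       24    tools
5       21     toys
6       43     toys
7       50     toys
8       47     toys
9       27    books
11      30   garden
drop duplicate category (keep=first):
    weight category
0       26    books
4       24    tools
5       21     toys
11      30   garden
value_counts of category:
category
books     1
tools     1
toys      1
garden    1
Name: count, dtype: int64
The value at index 'books' is 1.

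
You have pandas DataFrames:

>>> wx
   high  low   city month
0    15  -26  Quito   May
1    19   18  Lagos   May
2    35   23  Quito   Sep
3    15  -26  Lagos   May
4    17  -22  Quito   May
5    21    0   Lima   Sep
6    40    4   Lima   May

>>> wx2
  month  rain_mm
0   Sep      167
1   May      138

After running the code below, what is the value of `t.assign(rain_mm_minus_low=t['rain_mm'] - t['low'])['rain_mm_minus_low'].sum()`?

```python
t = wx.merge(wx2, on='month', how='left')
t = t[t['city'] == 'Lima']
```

301

merge on 'month' (how='left') → 7 rows:
   high  low   city month  rain_mm
0    15  -26  Quito   May      138
1    19   18  Lagos   May      138
2    35   23  Quito   Sep      167
3    15  -26  Lagos   May      138
4    17  -22  Quito   May      138
5    21    0   Lima   Sep      167
6    40    4   Lima   May      138
filter rows where city == 'Lima':
   high  low  city month  rain_mm
5    21    0  Lima   Sep      167
6    40    4  Lima   May      138
add column rain_mm_minus_low = t['rain_mm'] - t['low']:
   high  low  city month  rain_mm  rain_mm_minus_low
5    21    0  Lima   Sep      167                167
6    40    4  Lima   May      138                134
sum of column 'rain_mm_minus_low' → 301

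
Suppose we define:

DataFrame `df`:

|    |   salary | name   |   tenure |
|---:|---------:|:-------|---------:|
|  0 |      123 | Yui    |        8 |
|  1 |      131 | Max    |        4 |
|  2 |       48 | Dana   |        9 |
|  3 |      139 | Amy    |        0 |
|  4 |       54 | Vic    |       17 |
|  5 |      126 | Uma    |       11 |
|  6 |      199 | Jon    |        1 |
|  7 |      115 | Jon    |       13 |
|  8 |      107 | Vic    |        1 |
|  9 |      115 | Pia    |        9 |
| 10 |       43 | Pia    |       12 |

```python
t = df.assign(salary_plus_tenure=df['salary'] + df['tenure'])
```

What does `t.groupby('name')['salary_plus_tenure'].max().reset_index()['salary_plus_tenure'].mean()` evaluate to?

add column salary_plus_tenure = df['salary'] + df['tenure']:
    salary  name  tenure  salary_plus_tenure
0      123   Yui       8                 131
1      131   Max       4                 135
2       48  Dana       9                  57
3      139   Amy       0                 139
4       54   Vic      17                  71
5      126   Uma      11                 137
6      199   Jon       1                 200
7      115   Jon      13                 128
8      107   Vic       1                 108
9      115   Pia       9                 124
10      43   Pia      12                  55
group by name, max of salary_plus_tenure:
name
Amy     139
Dana     57
Jon     200
Max     135
Pia     124
Uma     137
Vic     108
Yui     131
Name: salary_plus_tenure, dtype: int64
reset_index():
   name  salary_plus_tenure
0   Amy                 139
1  Dana                  57
2   Jon                 200
3   Max                 135
4   Pia                 124
5   Uma                 137
6   Vic                 108
7   Yui                 131
mean of column 'salary_plus_tenure' → 128.875

128.875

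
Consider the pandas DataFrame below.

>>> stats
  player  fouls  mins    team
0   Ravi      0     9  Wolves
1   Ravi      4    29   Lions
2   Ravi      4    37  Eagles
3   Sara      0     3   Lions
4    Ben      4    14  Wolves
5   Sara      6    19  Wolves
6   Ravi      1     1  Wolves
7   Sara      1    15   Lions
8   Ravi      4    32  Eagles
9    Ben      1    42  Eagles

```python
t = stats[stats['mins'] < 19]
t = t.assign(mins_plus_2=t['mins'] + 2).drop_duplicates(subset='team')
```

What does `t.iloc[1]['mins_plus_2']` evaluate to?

filter rows where mins < 19:
  player  fouls  mins    team
0   Ravi      0     9  Wolves
3   Sara      0     3   Lions
4    Ben      4    14  Wolves
6   Ravi      1     1  Wolves
7   Sara      1    15   Lions
add column mins_plus_2 = t['mins'] + 2:
  player  fouls  mins    team  mins_plus_2
0   Ravi      0     9  Wolves           11
3   Sara      0     3   Lions            5
4    Ben      4    14  Wolves           16
6   Ravi      1     1  Wolves            3
7   Sara      1    15   Lions           17
drop duplicate team (keep=first):
  player  fouls  mins    team  mins_plus_2
0   Ravi      0     9  Wolves           11
3   Sara      0     3   Lions            5
Finally, value at position 1, column 'mins_plus_2' = 5.

5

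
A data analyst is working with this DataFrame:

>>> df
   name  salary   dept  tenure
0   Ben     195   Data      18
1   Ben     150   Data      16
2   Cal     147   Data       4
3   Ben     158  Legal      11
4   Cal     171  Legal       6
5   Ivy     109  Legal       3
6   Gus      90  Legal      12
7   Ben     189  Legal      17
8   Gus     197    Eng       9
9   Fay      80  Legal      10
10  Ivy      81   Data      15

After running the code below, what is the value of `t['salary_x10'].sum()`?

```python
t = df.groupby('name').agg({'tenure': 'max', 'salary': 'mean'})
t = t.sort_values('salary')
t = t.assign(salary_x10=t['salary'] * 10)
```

6505.0

group by name: max(tenure), mean(salary):
      tenure  salary
name                
Ben       18   173.0
Cal        6   159.0
Fay       10    80.0
Gus       12   143.5
Ivy       15    95.0
sort by salary:
      tenure  salary
name                
Fay       10    80.0
Ivy       15    95.0
Gus       12   143.5
Cal        6   159.0
Ben       18   173.0
add column salary_x10 = t['salary'] * 10:
      tenure  salary  salary_x10
name                            
Fay       10    80.0       800.0
Ivy       15    95.0       950.0
Gus       12   143.5      1435.0
Cal        6   159.0      1590.0
Ben       18   173.0      1730.0
Reading off the sum of column 'salary_x10', we get 6505.0.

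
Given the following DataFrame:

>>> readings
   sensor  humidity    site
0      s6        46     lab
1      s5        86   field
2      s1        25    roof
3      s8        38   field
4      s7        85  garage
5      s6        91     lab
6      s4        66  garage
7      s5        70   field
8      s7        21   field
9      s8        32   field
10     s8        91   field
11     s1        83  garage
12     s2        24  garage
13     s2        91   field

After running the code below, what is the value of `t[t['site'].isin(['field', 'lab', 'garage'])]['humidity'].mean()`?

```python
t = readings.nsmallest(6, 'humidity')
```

take 6 rows with smallest humidity:
   sensor  humidity    site
8      s7        21   field
12     s2        24  garage
2      s1        25    roof
9      s8        32   field
3      s8        38   field
0      s6        46     lab
filter rows where site in ['field', 'lab', 'garage']:
   sensor  humidity    site
8      s7        21   field
12     s2        24  garage
9      s8        32   field
3      s8        38   field
0      s6        46     lab

32.2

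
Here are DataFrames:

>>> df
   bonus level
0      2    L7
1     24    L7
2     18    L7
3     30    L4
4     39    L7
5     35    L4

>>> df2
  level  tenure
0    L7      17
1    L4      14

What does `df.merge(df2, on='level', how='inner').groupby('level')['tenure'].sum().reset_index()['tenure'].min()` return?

28

merge on 'level' (how='inner') → 6 rows:
   bonus level  tenure
0      2    L7      17
1     24    L7      17
2     18    L7      17
3     30    L4      14
4     39    L7      17
5     35    L4      14
group by level, sum of tenure:
level
L4    28
L7    68
Name: tenure, dtype: int64
reset_index():
  level  tenure
0    L4      28
1    L7      68
Finally, min of column 'tenure' = 28.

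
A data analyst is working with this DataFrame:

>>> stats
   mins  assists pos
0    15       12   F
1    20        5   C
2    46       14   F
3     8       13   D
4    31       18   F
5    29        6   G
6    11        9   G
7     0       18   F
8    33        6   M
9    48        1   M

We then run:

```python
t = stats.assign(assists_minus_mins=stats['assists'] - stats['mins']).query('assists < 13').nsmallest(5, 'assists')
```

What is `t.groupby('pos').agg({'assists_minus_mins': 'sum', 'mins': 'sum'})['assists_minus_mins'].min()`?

add column assists_minus_mins = stats['assists'] - stats['mins']:
   mins  assists pos  assists_minus_mins
0    15       12   F                  -3
1    20        5   C                 -15
2    46       14   F                 -32
3     8       13   D                   5
4    31       18   F                 -13
5    29        6   G                 -23
6    11        9   G                  -2
7     0       18   F                  18
8    33        6   M                 -27
9    48        1   M                 -47
filter rows where assists < 13:
   mins  assists pos  assists_minus_mins
0    15       12   F                  -3
1    20        5   C                 -15
5    29        6   G                 -23
6    11        9   G                  -2
8    33        6   M                 -27
9    48        1   M                 -47
take 5 rows with smallest assists:
   mins  assists pos  assists_minus_mins
9    48        1   M                 -47
1    20        5   C                 -15
5    29        6   G                 -23
8    33        6   M                 -27
6    11        9   G                  -2
group by pos: sum(assists_minus_mins), sum(mins):
     assists_minus_mins  mins
pos                          
C                   -15    20
G                   -25    40
M                   -74    81
The min of column 'assists_minus_mins' is -74.

-74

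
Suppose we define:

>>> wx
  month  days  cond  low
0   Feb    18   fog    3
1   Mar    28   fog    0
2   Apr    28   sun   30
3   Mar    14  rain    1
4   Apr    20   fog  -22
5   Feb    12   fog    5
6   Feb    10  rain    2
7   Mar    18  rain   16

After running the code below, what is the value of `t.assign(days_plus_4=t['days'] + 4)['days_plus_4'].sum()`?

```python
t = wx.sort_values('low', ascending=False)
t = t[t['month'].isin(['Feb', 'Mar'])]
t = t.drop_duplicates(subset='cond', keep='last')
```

sort by low descending:
  month  days  cond  low
2   Apr    28   sun   30
7   Mar    18  rain   16
5   Feb    12   fog    5
0   Feb    18   fog    3
6   Feb    10  rain    2
3   Mar    14  rain    1
1   Mar    28   fog    0
4   Apr    20   fog  -22
filter rows where month in ['Feb', 'Mar']:
  month  days  cond  low
7   Mar    18  rain   16
5   Feb    12   fog    5
0   Feb    18   fog    3
6   Feb    10  rain    2
3   Mar    14  rain    1
1   Mar    28   fog    0
drop duplicate cond (keep=last):
  month  days  cond  low
3   Mar    14  rain    1
1   Mar    28   fog    0
add column days_plus_4 = t['days'] + 4:
  month  days  cond  low  days_plus_4
3   Mar    14  rain    1           18
1   Mar    28   fog    0           32

50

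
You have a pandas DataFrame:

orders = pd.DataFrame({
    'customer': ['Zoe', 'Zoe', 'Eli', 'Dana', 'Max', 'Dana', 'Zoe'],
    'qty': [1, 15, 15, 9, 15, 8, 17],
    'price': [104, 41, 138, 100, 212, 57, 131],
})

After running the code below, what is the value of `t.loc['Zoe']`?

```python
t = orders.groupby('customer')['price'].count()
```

3

group by customer, count of price:
customer
Dana    2
Eli     1
Max     1
Zoe     3
Name: price, dtype: int64
value at index 'Zoe' → 3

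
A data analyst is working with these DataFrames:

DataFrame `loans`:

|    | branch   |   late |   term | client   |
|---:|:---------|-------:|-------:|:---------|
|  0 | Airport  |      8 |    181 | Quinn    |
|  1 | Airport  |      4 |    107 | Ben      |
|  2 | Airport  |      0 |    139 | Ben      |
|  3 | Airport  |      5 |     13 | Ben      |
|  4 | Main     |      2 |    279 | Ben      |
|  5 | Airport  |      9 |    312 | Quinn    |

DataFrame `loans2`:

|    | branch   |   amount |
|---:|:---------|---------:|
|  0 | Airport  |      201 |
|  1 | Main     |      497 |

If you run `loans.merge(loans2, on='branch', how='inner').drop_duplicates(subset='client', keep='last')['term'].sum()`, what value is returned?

591

merge on 'branch' (how='inner') → 6 rows:
    branch  late  term client  amount
0  Airport     8   181  Quinn     201
1  Airport     4   107    Ben     201
2  Airport     0   139    Ben     201
3  Airport     5    13    Ben     201
4     Main     2   279    Ben     497
5  Airport     9   312  Quinn     201
drop duplicate client (keep=last):
    branch  late  term client  amount
4     Main     2   279    Ben     497
5  Airport     9   312  Quinn     201
sum of column 'term' → 591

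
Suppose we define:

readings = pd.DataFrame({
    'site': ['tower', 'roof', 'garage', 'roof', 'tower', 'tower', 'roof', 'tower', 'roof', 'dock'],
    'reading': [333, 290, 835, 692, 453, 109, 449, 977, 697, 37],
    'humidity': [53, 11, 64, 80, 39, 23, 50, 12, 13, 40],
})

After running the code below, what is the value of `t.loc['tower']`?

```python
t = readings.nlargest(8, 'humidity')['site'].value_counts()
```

take 8 rows with largest humidity:
     site  reading  humidity
3    roof      692        80
2  garage      835        64
0   tower      333        53
6    roof      449        50
9    dock       37        40
4   tower      453        39
5   tower      109        23
8    roof      697        13
value_counts of site:
site
roof      3
tower     3
garage    1
dock      1
Name: count, dtype: int64
Then the value at index 'tower': 3

3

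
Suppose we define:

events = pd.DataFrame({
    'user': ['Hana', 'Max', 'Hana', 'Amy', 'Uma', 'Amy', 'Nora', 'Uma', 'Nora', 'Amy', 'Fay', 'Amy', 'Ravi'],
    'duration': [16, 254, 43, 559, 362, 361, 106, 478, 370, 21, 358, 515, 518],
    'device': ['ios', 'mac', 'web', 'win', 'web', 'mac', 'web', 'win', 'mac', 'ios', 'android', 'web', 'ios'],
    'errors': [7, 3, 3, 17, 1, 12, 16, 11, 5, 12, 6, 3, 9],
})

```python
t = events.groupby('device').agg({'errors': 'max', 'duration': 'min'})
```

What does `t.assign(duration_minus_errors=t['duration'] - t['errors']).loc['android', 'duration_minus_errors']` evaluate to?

352

group by device: max(errors), min(duration):
         errors  duration
device                   
android       6       358
ios          12        16
mac          12       254
web          16        43
win          17       478
add column duration_minus_errors = t['duration'] - t['errors']:
         errors  duration  duration_minus_errors
device                                          
android       6       358                    352
ios          12        16                      4
mac          12       254                    242
web          16        43                     27
win          17       478                    461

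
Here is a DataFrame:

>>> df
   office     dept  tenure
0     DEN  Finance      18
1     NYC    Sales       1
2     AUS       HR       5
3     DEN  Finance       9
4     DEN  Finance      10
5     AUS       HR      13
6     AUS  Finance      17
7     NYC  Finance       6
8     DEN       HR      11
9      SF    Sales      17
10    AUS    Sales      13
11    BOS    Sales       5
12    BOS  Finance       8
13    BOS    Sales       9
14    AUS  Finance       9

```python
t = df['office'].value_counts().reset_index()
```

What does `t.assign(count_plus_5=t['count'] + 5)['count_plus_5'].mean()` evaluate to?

8.0

value_counts of office:
office
AUS    5
DEN    4
BOS    3
NYC    2
SF     1
Name: count, dtype: int64
reset_index():
  office  count
0    AUS      5
1    DEN      4
2    BOS      3
3    NYC      2
4     SF      1
add column count_plus_5 = t['count'] + 5:
  office  count  count_plus_5
0    AUS      5            10
1    DEN      4             9
2    BOS      3             8
3    NYC      2             7
4     SF      1             6
Taking the mean of column 'count_plus_5' gives 8.0.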